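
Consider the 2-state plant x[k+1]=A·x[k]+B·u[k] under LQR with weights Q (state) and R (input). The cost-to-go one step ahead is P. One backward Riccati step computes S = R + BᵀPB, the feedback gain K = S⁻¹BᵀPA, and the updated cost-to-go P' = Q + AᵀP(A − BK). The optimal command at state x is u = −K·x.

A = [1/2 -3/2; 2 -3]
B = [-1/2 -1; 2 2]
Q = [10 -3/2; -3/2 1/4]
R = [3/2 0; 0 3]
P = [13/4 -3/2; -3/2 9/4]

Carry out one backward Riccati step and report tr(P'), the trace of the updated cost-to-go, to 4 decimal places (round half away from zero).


BᵀP = [-4.6250 5.2500; -6.2500 6.0000]
S = R + BᵀPB = [3/2 0; 0 3] + [12.8125 15.1250; 15.1250 18.2500] = [14.3125 15.1250; 15.1250 21.2500]
BᵀPA = [8.1875 -8.8125; 8.8750 -8.6250]
K = S⁻¹·BᵀPA = [0.5274 -0.7537; 0.0423 0.1306]
A−BK = [0.8060 -1.7463; 0.8607 -1.7537]
AᵀP(A−BK) = [2.1194 -4.1754; -4.1754 8.5466]
P' = Q + AᵀP(A−BK) = [12.1194 -5.6754; -5.6754 8.7966]
tr(P') = 20.9160

20.9160


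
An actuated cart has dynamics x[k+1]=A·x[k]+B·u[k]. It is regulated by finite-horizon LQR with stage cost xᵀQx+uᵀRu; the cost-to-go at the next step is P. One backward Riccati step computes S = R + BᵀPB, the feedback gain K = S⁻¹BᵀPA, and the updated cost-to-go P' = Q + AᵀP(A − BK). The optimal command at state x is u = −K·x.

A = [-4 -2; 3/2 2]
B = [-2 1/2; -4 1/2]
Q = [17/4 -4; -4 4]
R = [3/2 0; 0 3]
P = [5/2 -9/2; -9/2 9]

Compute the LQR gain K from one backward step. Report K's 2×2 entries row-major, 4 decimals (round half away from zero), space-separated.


BᵀP = [13.0000 -27.0000; -1.0000 2.2500]
S = R + BᵀPB = [3/2 0; 0 3] + [82.0000 -7.0000; -7.0000 0.6250] = [83.5000 -7.0000; -7.0000 3.6250]
BᵀPA = [-92.5000 -80.0000; 7.3750 6.5000]
K = S⁻¹·BᵀPA = [-1.1183 -0.9638; -0.1249 -0.0680]
A−BK = [-6.1741 -3.8936; -2.9106 -1.8211]
AᵀP(A−BK) = [11.7325 7.8514; 7.8514 5.3392]
P' = Q + AᵀP(A−BK) = [15.9825 3.8514; 3.8514 9.3392]
tr(P') = 25.3218

-1.1183 -0.9638 -0.1249 -0.0680


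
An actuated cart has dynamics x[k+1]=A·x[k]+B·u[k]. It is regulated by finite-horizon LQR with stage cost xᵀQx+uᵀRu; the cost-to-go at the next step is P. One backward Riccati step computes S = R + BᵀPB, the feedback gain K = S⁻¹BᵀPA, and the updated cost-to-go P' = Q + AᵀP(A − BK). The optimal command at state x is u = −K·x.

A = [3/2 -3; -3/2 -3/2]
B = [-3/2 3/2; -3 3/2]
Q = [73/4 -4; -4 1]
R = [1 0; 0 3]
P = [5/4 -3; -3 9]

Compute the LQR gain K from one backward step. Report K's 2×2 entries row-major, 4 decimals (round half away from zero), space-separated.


0.8030 0.1324 0.0861 -0.2047

BᵀP = [7.1250 -22.5000; -2.6250 9.0000]
S = R + BᵀPB = [1 0; 0 3] + [56.8125 -23.0625; -23.0625 9.5625] = [57.8125 -23.0625; -23.0625 12.5625]
BᵀPA = [44.4375 12.3750; -17.4375 -5.6250]
K = S⁻¹·BᵀPA = [0.8030 0.1324; 0.0861 -0.2047]
A−BK = [2.5754 -2.4943; 0.7798 -0.7958]
AᵀP(A−BK) = [2.3808 -1.5778; -1.5778 1.7102]
P' = Q + AᵀP(A−BK) = [20.6308 -5.5778; -5.5778 2.7102]
tr(P') = 23.3409


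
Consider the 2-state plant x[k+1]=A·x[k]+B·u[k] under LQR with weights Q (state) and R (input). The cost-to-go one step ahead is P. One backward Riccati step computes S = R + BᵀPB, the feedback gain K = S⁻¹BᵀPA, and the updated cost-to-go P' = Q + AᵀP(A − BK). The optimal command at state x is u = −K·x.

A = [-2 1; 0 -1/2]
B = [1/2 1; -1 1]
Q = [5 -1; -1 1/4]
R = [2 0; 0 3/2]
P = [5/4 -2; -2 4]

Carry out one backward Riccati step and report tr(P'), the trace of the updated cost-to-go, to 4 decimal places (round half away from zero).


BᵀP = [2.6250 -5.0000; -0.7500 2.0000]
S = R + BᵀPB = [2 0; 0 3/2] + [6.3125 -2.3750; -2.3750 1.2500] = [8.3125 -2.3750; -2.3750 2.7500]
BᵀPA = [-5.2500 5.1250; 1.5000 -1.7500]
K = S⁻¹·BᵀPA = [-0.6316 0.5771; 0.0000 -0.1379]
A−BK = [-1.6842 0.8494; -0.6316 0.2151]
AᵀP(A−BK) = [1.6842 -1.2632; -1.2632 1.0508]
P' = Q + AᵀP(A−BK) = [6.6842 -2.2632; -2.2632 1.3008]
tr(P') = 7.9850

7.9850


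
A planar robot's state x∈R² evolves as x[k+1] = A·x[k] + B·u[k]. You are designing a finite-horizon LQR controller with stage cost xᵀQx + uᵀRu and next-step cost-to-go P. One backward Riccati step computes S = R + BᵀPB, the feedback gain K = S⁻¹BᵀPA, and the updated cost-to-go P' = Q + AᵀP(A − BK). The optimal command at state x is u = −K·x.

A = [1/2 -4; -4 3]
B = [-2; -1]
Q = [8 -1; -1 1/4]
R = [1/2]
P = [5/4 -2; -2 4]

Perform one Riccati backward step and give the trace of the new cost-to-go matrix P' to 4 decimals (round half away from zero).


181.8542

BᵀP = [-0.5000 0.0000]
S = R + BᵀPB = [1/2] + [1.0000] = [1.5000]
BᵀPA = [-0.2500 2.0000]
K = S⁻¹·BᵀPA = [-0.1667 1.3333]
A−BK = [0.1667 -1.3333; -4.1667 4.3333]
AᵀP(A−BK) = [72.2708 -85.1667; -85.1667 101.3333]
P' = Q + AᵀP(A−BK) = [80.2708 -86.1667; -86.1667 101.5833]
tr(P') = 181.8542


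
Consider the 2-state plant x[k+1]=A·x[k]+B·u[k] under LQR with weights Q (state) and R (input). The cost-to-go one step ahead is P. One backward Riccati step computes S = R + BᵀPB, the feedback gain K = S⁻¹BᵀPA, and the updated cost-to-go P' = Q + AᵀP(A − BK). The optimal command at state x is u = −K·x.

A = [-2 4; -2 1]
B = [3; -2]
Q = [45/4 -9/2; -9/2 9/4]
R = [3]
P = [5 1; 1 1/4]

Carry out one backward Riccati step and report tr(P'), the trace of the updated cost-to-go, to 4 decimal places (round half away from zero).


BᵀP = [13.0000 2.5000]
S = R + BᵀPB = [3] + [34.0000] = [37.0000]
BᵀPA = [-31.0000 54.5000]
K = S⁻¹·BᵀPA = [-0.8378 1.4730]
A−BK = [0.5135 -0.4189; -3.6757 3.9459]
AᵀP(A−BK) = [3.0270 -4.8378; -4.8378 7.9730]
P' = Q + AᵀP(A−BK) = [14.2770 -9.3378; -9.3378 10.2230]
tr(P') = 24.5000

24.5000


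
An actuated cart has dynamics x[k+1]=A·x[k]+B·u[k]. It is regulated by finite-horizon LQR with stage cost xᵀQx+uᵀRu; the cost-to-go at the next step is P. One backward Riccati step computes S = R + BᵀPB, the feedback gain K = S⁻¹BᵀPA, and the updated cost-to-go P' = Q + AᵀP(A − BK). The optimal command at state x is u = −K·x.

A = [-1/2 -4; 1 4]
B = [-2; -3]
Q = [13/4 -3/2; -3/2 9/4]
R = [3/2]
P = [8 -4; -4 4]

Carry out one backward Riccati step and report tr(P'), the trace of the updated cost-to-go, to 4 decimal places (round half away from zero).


335.3140

BᵀP = [-4.0000 -4.0000]
S = R + BᵀPB = [3/2] + [20.0000] = [21.5000]
BᵀPA = [-2.0000 0.0000]
K = S⁻¹·BᵀPA = [-0.0930 0.0000]
A−BK = [-0.6860 -4.0000; 0.7209 4.0000]
AᵀP(A−BK) = [9.8140 56.0000; 56.0000 320.0000]
P' = Q + AᵀP(A−BK) = [13.0640 54.5000; 54.5000 322.2500]
tr(P') = 335.3140


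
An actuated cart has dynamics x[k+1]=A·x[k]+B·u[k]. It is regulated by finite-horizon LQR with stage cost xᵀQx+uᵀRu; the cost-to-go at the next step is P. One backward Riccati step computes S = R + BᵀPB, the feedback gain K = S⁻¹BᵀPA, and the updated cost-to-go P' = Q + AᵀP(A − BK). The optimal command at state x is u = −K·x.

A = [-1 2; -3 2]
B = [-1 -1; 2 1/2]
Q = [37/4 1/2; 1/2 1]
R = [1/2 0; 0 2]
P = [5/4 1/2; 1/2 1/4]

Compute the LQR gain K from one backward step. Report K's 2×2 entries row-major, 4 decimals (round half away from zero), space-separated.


BᵀP = [-0.2500 0.0000; -1.0000 -0.3750]
S = R + BᵀPB = [1/2 0; 0 2] + [0.2500 0.2500; 0.2500 0.8125] = [0.7500 0.2500; 0.2500 2.8125]
BᵀPA = [0.2500 -0.5000; 2.1250 -2.7500]
K = S⁻¹·BᵀPA = [0.0840 -0.3511; 0.7481 -0.9466]
A−BK = [-0.1679 0.7023; -3.5420 3.1756]
AᵀP(A−BK) = [4.8893 -5.9008; -5.9008 7.2214]
P' = Q + AᵀP(A−BK) = [14.1393 -5.4008; -5.4008 8.2214]
tr(P') = 22.3607

0.0840 -0.3511 0.7481 -0.9466


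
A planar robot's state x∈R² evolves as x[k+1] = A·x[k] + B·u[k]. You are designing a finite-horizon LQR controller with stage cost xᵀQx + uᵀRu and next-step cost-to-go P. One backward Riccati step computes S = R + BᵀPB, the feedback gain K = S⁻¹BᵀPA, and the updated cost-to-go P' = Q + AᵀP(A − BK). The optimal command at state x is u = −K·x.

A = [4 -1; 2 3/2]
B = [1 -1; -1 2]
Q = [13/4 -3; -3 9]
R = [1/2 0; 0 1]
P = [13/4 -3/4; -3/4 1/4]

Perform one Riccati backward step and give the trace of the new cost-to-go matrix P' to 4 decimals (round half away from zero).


BᵀP = [4.0000 -1.0000; -4.7500 1.2500]
S = R + BᵀPB = [1/2 0; 0 1] + [5.0000 -6.0000; -6.0000 7.2500] = [5.5000 -6.0000; -6.0000 8.2500]
BᵀPA = [14.0000 -5.5000; -16.5000 6.6250]
K = S⁻¹·BᵀPA = [1.7600 -0.6000; -0.7200 0.3667]
A−BK = [1.5200 -0.0333; 5.2000 0.1667]
AᵀP(A−BK) = [4.4800 -0.8000; -0.8000 0.3333]
P' = Q + AᵀP(A−BK) = [7.7300 -3.8000; -3.8000 9.3333]
tr(P') = 17.0633

17.0633


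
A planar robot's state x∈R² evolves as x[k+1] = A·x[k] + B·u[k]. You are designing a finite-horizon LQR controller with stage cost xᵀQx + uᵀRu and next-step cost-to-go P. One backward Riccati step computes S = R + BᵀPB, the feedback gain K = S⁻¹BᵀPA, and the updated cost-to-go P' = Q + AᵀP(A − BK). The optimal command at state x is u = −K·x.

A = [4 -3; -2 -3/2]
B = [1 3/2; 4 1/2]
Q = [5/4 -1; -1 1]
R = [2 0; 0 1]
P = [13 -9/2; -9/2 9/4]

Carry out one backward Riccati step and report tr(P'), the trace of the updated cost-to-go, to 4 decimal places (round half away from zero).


17.5766

BᵀP = [-5.0000 4.5000; 17.2500 -5.6250]
S = R + BᵀPB = [2 0; 0 1] + [13.0000 -5.2500; -5.2500 23.0625] = [15.0000 -5.2500; -5.2500 24.0625]
BᵀPA = [-29.0000 8.2500; 80.2500 -43.3125]
K = S⁻¹·BᵀPA = [-0.8294 -0.0866; 3.1541 -1.8189]
A−BK = [0.0982 -0.1850; -0.2595 -0.2441]
AᵀP(A−BK) = [11.8305 -5.7953; -5.7953 3.4961]
P' = Q + AᵀP(A−BK) = [13.0805 -6.7953; -6.7953 4.4961]
tr(P') = 17.5766


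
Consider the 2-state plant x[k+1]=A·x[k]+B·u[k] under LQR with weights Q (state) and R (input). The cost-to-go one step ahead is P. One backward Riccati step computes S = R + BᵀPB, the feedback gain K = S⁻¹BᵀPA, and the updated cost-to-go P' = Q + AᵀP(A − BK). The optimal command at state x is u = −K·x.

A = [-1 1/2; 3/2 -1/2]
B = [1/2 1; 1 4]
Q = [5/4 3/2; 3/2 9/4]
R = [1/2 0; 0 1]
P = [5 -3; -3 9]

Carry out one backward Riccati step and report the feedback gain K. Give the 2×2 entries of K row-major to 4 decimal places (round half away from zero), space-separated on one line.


-1.7529 0.8094 0.8588 -0.3482

BᵀP = [-0.5000 7.5000; -7.0000 33.0000]
S = R + BᵀPB = [1/2 0; 0 1] + [7.2500 29.5000; 29.5000 125.0000] = [7.7500 29.5000; 29.5000 126.0000]
BᵀPA = [11.7500 -4.0000; 56.5000 -20.0000]
K = S⁻¹·BᵀPA = [-1.7529 0.8094; 0.8588 -0.3482]
A−BK = [-0.9824 0.4435; -0.1824 0.0835]
AᵀP(A−BK) = [6.3235 -2.8353; -2.8353 1.2729]
P' = Q + AᵀP(A−BK) = [7.5735 -1.3353; -1.3353 3.5229]
tr(P') = 11.0965


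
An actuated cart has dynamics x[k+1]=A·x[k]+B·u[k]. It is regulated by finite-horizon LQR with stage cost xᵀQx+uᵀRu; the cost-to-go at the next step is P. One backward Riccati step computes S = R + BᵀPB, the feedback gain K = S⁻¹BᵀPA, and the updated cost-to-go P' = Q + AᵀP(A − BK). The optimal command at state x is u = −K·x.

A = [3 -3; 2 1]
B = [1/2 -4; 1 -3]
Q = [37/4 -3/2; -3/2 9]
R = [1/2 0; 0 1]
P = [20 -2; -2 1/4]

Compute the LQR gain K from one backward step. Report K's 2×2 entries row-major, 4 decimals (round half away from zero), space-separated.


BᵀP = [8.0000 -0.7500; -74.0000 7.2500]
S = R + BᵀPB = [1/2 0; 0 1] + [3.2500 -29.7500; -29.7500 274.2500] = [3.7500 -29.7500; -29.7500 275.2500]
BᵀPA = [22.5000 -24.7500; -207.5000 229.2500]
K = S⁻¹·BᵀPA = [0.1359 0.0527; -0.7392 0.8386]
A−BK = [-0.0246 0.3280; -0.3534 3.4630]
AᵀP(A−BK) = [0.5641 -0.6814; -0.6814 1.3110]
P' = Q + AᵀP(A−BK) = [9.8141 -2.1814; -2.1814 10.3110]
tr(P') = 20.1251

0.1359 0.0527 -0.7392 0.8386


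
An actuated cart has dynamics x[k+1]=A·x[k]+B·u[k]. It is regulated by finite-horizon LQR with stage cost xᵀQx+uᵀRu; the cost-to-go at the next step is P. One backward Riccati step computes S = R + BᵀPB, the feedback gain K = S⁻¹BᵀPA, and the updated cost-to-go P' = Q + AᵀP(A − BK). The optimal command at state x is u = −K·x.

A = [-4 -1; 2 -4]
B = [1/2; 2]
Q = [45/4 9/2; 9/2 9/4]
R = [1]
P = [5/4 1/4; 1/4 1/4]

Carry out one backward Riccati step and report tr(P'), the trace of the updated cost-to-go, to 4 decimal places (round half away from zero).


29.3222

BᵀP = [1.1250 0.6250]
S = R + BᵀPB = [1] + [1.8125] = [2.8125]
BᵀPA = [-3.2500 -3.6250]
K = S⁻¹·BᵀPA = [-1.1556 -1.2889]
A−BK = [-3.4222 -0.3556; 4.3111 -1.4222]
AᵀP(A−BK) = [13.2444 2.3111; 2.3111 2.5778]
P' = Q + AᵀP(A−BK) = [24.4944 6.8111; 6.8111 4.8278]
tr(P') = 29.3222


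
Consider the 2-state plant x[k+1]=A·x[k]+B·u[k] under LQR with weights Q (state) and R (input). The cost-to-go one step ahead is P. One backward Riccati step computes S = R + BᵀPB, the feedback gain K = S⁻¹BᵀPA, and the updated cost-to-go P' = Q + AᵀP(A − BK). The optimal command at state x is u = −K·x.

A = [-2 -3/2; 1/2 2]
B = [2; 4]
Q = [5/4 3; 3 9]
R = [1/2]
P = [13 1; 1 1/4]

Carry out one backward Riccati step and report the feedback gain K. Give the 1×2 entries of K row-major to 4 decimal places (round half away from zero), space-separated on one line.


BᵀP = [30.0000 3.0000]
S = R + BᵀPB = [1/2] + [72.0000] = [72.5000]
BᵀPA = [-58.5000 -39.0000]
K = S⁻¹·BᵀPA = [-0.8069 -0.5379]
A−BK = [-0.3862 -0.4241; 3.7276 4.1517]
AᵀP(A−BK) = [2.8591 3.0310; 3.0310 3.2707]
P' = Q + AᵀP(A−BK) = [4.1091 6.0310; 6.0310 12.2707]
tr(P') = 16.3797

-0.8069 -0.5379


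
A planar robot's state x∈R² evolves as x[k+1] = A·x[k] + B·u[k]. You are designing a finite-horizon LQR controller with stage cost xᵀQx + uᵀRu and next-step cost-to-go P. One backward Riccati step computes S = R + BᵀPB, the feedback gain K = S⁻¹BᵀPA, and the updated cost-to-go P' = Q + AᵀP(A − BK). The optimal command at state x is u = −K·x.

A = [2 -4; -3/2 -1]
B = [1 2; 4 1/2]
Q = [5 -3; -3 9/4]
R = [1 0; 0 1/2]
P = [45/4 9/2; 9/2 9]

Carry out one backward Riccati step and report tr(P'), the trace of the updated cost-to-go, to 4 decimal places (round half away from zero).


BᵀP = [29.2500 40.5000; 24.7500 13.5000]
S = R + BᵀPB = [1 0; 0 1/2] + [191.2500 78.7500; 78.7500 56.2500] = [192.2500 78.7500; 78.7500 56.7500]
BᵀPA = [-2.2500 -157.5000; 29.2500 -112.5000]
K = S⁻¹·BᵀPA = [-0.5163 -0.0167; 1.2319 -1.9592]
A−BK = [0.0525 -0.0649; -0.0507 0.0465]
AᵀP(A−BK) = [1.0556 -1.2319; -1.2319 1.9592]
P' = Q + AᵀP(A−BK) = [6.0556 -4.2319; -4.2319 4.2092]
tr(P') = 10.2647

10.2647


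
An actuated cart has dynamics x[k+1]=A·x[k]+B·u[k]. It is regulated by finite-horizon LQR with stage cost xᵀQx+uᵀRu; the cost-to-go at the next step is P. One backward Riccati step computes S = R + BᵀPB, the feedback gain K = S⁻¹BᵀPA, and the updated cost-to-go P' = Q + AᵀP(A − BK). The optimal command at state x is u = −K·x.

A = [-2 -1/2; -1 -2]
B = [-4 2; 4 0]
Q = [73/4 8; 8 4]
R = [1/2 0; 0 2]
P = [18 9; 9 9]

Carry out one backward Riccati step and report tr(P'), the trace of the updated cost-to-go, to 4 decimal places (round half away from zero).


BᵀP = [-36.0000 0.0000; 36.0000 18.0000]
S = R + BᵀPB = [1/2 0; 0 2] + [144.0000 -72.0000; -72.0000 72.0000] = [144.5000 -72.0000; -72.0000 74.0000]
BᵀPA = [72.0000 18.0000; -90.0000 -54.0000]
K = S⁻¹·BᵀPA = [-0.2091 -0.4640; -1.4197 -1.1812]
A−BK = [0.0029 0.0064; -0.1636 -0.1441]
AᵀP(A−BK) = [4.2852 3.6015; 3.6015 3.0689]
P' = Q + AᵀP(A−BK) = [22.5352 11.6015; 11.6015 7.0689]
tr(P') = 29.6041

29.6041


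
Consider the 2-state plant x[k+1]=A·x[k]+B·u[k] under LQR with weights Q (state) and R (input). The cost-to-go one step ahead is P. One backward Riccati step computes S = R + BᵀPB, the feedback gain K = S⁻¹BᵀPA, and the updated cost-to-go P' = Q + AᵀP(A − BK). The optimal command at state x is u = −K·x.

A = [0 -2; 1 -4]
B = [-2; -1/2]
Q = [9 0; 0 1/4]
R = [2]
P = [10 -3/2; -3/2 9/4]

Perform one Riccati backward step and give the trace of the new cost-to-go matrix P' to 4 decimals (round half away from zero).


BᵀP = [-19.2500 1.8750]
S = R + BᵀPB = [2] + [37.5625] = [39.5625]
BᵀPA = [1.8750 31.0000]
K = S⁻¹·BᵀPA = [0.0474 0.7836]
A−BK = [0.0948 -0.4329; 1.0237 -3.6082]
AᵀP(A−BK) = [2.1611 -7.4692; -7.4692 27.7093]
P' = Q + AᵀP(A−BK) = [11.1611 -7.4692; -7.4692 27.9593]
tr(P') = 39.1205

39.1205


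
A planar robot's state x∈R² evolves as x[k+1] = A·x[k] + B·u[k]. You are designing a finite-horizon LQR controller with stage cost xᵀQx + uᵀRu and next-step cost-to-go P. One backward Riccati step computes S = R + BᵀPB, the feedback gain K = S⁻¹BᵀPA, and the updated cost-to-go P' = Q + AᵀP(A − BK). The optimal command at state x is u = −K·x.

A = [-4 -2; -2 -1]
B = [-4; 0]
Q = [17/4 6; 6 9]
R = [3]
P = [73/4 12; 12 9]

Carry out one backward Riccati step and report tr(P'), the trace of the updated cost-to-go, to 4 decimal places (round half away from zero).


BᵀP = [-73.0000 -48.0000]
S = R + BᵀPB = [3] + [292.0000] = [295.0000]
BᵀPA = [388.0000 194.0000]
K = S⁻¹·BᵀPA = [1.3153 0.6576]
A−BK = [1.2610 0.6305; -2.0000 -1.0000]
AᵀP(A−BK) = [9.6814 4.8407; 4.8407 2.4203]
P' = Q + AᵀP(A−BK) = [13.9314 10.8407; 10.8407 11.4203]
tr(P') = 25.3517

25.3517


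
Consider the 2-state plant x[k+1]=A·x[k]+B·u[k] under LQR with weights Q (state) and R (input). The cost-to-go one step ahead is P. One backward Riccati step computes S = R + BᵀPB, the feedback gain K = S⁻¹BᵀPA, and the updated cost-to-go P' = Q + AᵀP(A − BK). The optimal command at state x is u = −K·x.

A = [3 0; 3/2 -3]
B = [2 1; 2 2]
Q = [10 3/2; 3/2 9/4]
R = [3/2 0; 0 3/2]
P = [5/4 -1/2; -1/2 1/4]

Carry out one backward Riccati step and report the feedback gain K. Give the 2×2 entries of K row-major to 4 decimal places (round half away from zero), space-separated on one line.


BᵀP = [1.5000 -0.5000; 0.2500 0.0000]
S = R + BᵀPB = [3/2 0; 0 3/2] + [2.0000 0.5000; 0.5000 0.2500] = [3.5000 0.5000; 0.5000 1.7500]
BᵀPA = [3.7500 1.5000; 0.7500 0.0000]
K = S⁻¹·BᵀPA = [1.0532 0.4468; 0.1277 -0.1277]
A−BK = [0.7660 -0.7660; -0.8617 -3.6383]
AᵀP(A−BK) = [3.2673 1.7952; 1.7952 1.5798]
P' = Q + AᵀP(A−BK) = [13.2673 3.2952; 3.2952 3.8298]
tr(P') = 17.0971

1.0532 0.4468 0.1277 -0.1277


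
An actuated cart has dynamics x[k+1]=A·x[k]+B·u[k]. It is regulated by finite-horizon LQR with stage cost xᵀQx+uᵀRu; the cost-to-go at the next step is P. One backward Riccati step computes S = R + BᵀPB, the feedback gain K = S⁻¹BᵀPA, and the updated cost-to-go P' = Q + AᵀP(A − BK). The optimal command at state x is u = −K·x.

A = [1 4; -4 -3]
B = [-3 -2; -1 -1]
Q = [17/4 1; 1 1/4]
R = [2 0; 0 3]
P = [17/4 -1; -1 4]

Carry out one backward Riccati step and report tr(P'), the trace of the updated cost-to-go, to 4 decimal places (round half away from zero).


BᵀP = [-11.7500 -1.0000; -7.5000 -2.0000]
S = R + BᵀPB = [2 0; 0 3] + [36.2500 24.5000; 24.5000 17.0000] = [38.2500 24.5000; 24.5000 20.0000]
BᵀPA = [-7.7500 -44.0000; 0.5000 -24.0000]
K = S⁻¹·BᵀPA = [-1.0152 -1.7724; 1.2686 0.9712]
A−BK = [0.4917 0.6252; -3.7466 -3.8012]
AᵀP(A−BK) = [67.7481 69.7785; 69.7785 73.3232]
P' = Q + AᵀP(A−BK) = [71.9981 70.7785; 70.7785 73.5732]
tr(P') = 145.5713

145.5713


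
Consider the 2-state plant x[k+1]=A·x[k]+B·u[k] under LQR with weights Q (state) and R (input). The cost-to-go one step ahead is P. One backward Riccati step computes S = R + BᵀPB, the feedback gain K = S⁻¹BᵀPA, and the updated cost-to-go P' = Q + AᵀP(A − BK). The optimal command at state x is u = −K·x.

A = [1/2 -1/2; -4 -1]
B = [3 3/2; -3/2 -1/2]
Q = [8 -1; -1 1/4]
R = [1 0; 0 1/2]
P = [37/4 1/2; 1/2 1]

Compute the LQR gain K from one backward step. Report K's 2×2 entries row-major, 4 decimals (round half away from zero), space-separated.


0.6864 0.0763 -1.0565 -0.4878

BᵀP = [27.0000 0.0000; 13.6250 0.2500]
S = R + BᵀPB = [1 0; 0 1/2] + [81.0000 40.5000; 40.5000 20.3125] = [82.0000 40.5000; 40.5000 20.8125]
BᵀPA = [13.5000 -13.5000; 5.8125 -7.0625]
K = S⁻¹·BᵀPA = [0.6864 0.0763; -1.0565 -0.4878]
A−BK = [0.0254 0.0028; -3.4986 -1.1295]
AᵀP(A−BK) = [13.1864 4.2429; 4.2429 1.3974]
P' = Q + AᵀP(A−BK) = [21.1864 3.2429; 3.2429 1.6474]
tr(P') = 22.8338


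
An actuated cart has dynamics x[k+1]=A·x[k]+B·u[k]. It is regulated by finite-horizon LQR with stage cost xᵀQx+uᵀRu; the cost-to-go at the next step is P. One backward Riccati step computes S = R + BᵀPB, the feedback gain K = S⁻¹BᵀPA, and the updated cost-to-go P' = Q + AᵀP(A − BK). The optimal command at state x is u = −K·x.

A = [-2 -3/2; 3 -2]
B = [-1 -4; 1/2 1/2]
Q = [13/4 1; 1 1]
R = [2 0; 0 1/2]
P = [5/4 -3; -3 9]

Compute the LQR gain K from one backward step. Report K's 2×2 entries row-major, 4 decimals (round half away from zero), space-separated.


0.6570 -0.4494 1.5197 -0.4783

BᵀP = [-2.7500 7.5000; -6.5000 16.5000]
S = R + BᵀPB = [2 0; 0 1/2] + [6.5000 14.7500; 14.7500 34.2500] = [8.5000 14.7500; 14.7500 34.7500]
BᵀPA = [28.0000 -10.8750; 62.5000 -23.2500]
K = S⁻¹·BᵀPA = [0.6570 -0.4494; 1.5197 -0.4783]
A−BK = [4.7357 -3.8627; 1.9116 -1.5361]
AᵀP(A−BK) = [8.6233 -6.2723; -6.2723 4.8045]
P' = Q + AᵀP(A−BK) = [11.8733 -5.2723; -5.2723 5.8045]
tr(P') = 17.6778


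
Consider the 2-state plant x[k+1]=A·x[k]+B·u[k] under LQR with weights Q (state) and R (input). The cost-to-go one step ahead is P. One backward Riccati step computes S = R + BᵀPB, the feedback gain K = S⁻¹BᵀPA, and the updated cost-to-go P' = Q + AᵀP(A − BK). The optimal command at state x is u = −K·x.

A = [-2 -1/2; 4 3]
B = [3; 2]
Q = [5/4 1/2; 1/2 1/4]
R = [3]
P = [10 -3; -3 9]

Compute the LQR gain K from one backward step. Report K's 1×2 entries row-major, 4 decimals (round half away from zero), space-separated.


BᵀP = [24.0000 9.0000]
S = R + BᵀPB = [3] + [90.0000] = [93.0000]
BᵀPA = [-12.0000 15.0000]
K = S⁻¹·BᵀPA = [-0.1290 0.1613]
A−BK = [-1.6129 -0.9839; 4.2581 2.6774]
AᵀP(A−BK) = [230.4516 143.9355; 143.9355 90.0806]
P' = Q + AᵀP(A−BK) = [231.7016 144.4355; 144.4355 90.3306]
tr(P') = 322.0323

-0.1290 0.1613


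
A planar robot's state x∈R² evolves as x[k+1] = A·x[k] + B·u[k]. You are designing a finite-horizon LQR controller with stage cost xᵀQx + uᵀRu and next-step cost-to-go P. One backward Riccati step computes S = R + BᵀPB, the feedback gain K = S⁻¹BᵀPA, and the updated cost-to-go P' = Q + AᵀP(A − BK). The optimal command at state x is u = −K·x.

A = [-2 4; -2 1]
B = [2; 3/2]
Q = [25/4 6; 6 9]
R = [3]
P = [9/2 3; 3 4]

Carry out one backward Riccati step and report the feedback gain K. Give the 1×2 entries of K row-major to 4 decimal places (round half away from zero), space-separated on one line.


-1.0625 1.3750

BᵀP = [13.5000 12.0000]
S = R + BᵀPB = [3] + [45.0000] = [48.0000]
BᵀPA = [-51.0000 66.0000]
K = S⁻¹·BᵀPA = [-1.0625 1.3750]
A−BK = [0.1250 1.2500; -0.4063 -1.0625]
AᵀP(A−BK) = [3.8125 -3.8750; -3.8750 9.2500]
P' = Q + AᵀP(A−BK) = [10.0625 2.1250; 2.1250 18.2500]
tr(P') = 28.3125


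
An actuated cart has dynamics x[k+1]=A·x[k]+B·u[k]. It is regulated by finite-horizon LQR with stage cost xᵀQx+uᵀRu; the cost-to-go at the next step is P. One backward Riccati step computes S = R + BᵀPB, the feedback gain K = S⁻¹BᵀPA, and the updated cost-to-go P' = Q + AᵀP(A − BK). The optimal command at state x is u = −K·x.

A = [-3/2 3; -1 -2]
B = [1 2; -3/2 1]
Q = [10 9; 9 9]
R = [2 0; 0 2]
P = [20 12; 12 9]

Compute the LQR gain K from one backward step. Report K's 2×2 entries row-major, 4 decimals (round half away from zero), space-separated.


0.0800 1.1896 -0.8000 0.6261

BᵀP = [2.0000 -1.5000; 52.0000 33.0000]
S = R + BᵀPB = [2 0; 0 2] + [4.2500 2.5000; 2.5000 137.0000] = [6.2500 2.5000; 2.5000 139.0000]
BᵀPA = [-1.5000 9.0000; -111.0000 90.0000]
K = S⁻¹·BᵀPA = [0.0800 1.1896; -0.8000 0.6261]
A−BK = [0.0200 0.5583; -0.0800 -0.8417]
AᵀP(A−BK) = [1.3200 -0.7200; -0.7200 4.9461]
P' = Q + AᵀP(A−BK) = [11.3200 8.2800; 8.2800 13.9461]
tr(P') = 25.2661


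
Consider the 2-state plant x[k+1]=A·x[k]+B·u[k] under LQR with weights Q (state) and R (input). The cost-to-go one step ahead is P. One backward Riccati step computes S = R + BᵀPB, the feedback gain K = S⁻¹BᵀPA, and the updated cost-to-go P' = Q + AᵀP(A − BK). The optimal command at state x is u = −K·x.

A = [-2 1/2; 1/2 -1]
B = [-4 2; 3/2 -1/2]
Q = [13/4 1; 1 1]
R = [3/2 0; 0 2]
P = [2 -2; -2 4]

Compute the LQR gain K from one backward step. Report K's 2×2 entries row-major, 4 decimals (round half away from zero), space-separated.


BᵀP = [-11.0000 14.0000; 5.0000 -6.0000]
S = R + BᵀPB = [3/2 0; 0 2] + [65.0000 -29.0000; -29.0000 13.0000] = [66.5000 -29.0000; -29.0000 15.0000]
BᵀPA = [29.0000 -19.5000; -13.0000 8.5000]
K = S⁻¹·BᵀPA = [0.3706 -0.2939; -0.1502 -0.0016]
A−BK = [-0.2173 -0.6725; -0.1310 -0.5599]
AᵀP(A−BK) = [0.3003 0.0032; 0.0032 0.7819]
P' = Q + AᵀP(A−BK) = [3.5503 1.0032; 1.0032 1.7819]
tr(P') = 5.3323

0.3706 -0.2939 -0.1502 -0.0016


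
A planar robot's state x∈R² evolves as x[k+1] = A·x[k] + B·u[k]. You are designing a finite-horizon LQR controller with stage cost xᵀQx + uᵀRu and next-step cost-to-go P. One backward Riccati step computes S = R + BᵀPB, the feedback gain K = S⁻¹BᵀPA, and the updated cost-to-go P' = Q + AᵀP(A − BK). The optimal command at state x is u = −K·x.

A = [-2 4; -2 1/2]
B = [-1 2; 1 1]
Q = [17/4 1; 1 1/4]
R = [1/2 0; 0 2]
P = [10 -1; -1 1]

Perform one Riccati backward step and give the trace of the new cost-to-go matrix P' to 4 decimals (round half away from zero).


BᵀP = [-11.0000 2.0000; 19.0000 -1.0000]
S = R + BᵀPB = [1/2 0; 0 2] + [13.0000 -20.0000; -20.0000 37.0000] = [13.5000 -20.0000; -20.0000 39.0000]
BᵀPA = [18.0000 -43.0000; -36.0000 75.5000]
K = S⁻¹·BᵀPA = [-0.1423 -1.3202; -0.9960 1.2589]
A−BK = [-0.1502 0.1621; -0.8617 0.5613]
AᵀP(A−BK) = [2.7036 -2.9170; -2.9170 4.4368]
P' = Q + AᵀP(A−BK) = [6.9536 -1.9170; -1.9170 4.6868]
tr(P') = 11.6403

11.6403


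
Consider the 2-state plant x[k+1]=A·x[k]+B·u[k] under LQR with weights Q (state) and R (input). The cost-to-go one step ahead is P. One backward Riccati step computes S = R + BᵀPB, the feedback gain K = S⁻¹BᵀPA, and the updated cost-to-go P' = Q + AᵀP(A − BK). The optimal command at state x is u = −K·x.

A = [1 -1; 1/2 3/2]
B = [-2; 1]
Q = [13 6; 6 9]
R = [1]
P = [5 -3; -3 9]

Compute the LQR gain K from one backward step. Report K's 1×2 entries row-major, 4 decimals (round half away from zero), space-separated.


-0.1310 0.8452

BᵀP = [-13.0000 15.0000]
S = R + BᵀPB = [1] + [41.0000] = [42.0000]
BᵀPA = [-5.5000 35.5000]
K = S⁻¹·BᵀPA = [-0.1310 0.8452]
A−BK = [0.7381 0.6905; 0.6310 0.6548]
AᵀP(A−BK) = [3.5298 3.3988; 3.3988 4.2440]
P' = Q + AᵀP(A−BK) = [16.5298 9.3988; 9.3988 13.2440]
tr(P') = 29.7738


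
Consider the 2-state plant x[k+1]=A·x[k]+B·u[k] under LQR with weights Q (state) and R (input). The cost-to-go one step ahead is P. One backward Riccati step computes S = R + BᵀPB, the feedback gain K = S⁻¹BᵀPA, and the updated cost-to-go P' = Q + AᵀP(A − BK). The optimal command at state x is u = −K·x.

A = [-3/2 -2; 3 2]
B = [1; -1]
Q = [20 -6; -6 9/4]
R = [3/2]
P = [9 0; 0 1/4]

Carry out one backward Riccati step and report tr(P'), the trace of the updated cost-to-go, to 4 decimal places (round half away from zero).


BᵀP = [9.0000 -0.2500]
S = R + BᵀPB = [3/2] + [9.2500] = [10.7500]
BᵀPA = [-14.2500 -18.5000]
K = S⁻¹·BᵀPA = [-1.3256 -1.7209]
A−BK = [-0.1744 -0.2791; 1.6744 0.2791]
AᵀP(A−BK) = [3.6105 3.9767; 3.9767 5.1628]
P' = Q + AᵀP(A−BK) = [23.6105 -2.0233; -2.0233 7.4128]
tr(P') = 31.0233

31.0233


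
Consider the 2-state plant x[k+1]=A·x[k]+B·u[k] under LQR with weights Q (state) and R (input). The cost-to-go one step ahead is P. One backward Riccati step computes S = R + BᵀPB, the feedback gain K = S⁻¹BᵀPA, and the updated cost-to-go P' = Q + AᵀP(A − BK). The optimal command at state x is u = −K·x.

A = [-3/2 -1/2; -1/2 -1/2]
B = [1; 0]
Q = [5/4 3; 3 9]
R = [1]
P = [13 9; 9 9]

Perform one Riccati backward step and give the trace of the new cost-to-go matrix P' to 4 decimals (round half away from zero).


BᵀP = [13.0000 9.0000]
S = R + BᵀPB = [1] + [13.0000] = [14.0000]
BᵀPA = [-24.0000 -11.0000]
K = S⁻¹·BᵀPA = [-1.7143 -0.7857]
A−BK = [0.2143 0.2857; -0.5000 -0.5000]
AᵀP(A−BK) = [3.8571 2.1429; 2.1429 1.3571]
P' = Q + AᵀP(A−BK) = [5.1071 5.1429; 5.1429 10.3571]
tr(P') = 15.4643

15.4643


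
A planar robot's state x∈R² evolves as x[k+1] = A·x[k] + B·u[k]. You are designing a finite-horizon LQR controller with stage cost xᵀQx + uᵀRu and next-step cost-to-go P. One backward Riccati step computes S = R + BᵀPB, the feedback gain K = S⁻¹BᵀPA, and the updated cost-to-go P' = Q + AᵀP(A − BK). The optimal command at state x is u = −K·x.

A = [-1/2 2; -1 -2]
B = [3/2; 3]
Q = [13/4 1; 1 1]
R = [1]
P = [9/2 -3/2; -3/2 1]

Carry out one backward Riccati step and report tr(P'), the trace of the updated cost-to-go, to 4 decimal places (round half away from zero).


36.9858

BᵀP = [2.2500 0.7500]
S = R + BᵀPB = [1] + [5.6250] = [6.6250]
BᵀPA = [-1.8750 3.0000]
K = S⁻¹·BᵀPA = [-0.2830 0.4528]
A−BK = [-0.0755 1.3208; -0.1509 -3.3585]
AᵀP(A−BK) = [0.0943 -0.1509; -0.1509 32.6415]
P' = Q + AᵀP(A−BK) = [3.3443 0.8491; 0.8491 33.6415]
tr(P') = 36.9858


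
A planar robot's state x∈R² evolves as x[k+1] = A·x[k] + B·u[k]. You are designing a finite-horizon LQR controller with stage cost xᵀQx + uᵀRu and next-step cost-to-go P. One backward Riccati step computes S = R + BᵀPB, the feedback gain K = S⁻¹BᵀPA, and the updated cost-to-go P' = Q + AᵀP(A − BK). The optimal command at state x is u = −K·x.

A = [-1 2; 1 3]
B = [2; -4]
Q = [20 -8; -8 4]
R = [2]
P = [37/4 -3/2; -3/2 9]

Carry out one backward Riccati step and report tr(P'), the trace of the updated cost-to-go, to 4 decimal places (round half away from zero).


103.4324

BᵀP = [24.5000 -39.0000]
S = R + BᵀPB = [2] + [205.0000] = [207.0000]
BᵀPA = [-63.5000 -68.0000]
K = S⁻¹·BᵀPA = [-0.3068 -0.3285]
A−BK = [-0.3865 2.6570; -0.2271 1.6860]
AᵀP(A−BK) = [1.7705 -10.8599; -10.8599 77.6618]
P' = Q + AᵀP(A−BK) = [21.7705 -18.8599; -18.8599 81.6618]
tr(P') = 103.4324


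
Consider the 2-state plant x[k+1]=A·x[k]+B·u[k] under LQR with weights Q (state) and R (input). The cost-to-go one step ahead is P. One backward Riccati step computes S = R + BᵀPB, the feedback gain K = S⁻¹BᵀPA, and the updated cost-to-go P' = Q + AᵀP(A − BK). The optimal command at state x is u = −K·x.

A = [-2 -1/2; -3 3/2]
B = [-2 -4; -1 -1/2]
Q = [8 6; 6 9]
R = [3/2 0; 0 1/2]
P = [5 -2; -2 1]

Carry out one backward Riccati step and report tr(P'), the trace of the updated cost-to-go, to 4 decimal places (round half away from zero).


19.1091

BᵀP = [-8.0000 3.0000; -19.0000 7.5000]
S = R + BᵀPB = [3/2 0; 0 1/2] + [13.0000 30.5000; 30.5000 72.2500] = [14.5000 30.5000; 30.5000 72.7500]
BᵀPA = [7.0000 8.5000; 15.5000 20.7500]
K = S⁻¹·BᵀPA = [0.2929 -0.1163; 0.0903 0.3340]
A−BK = [-1.0532 0.6033; -2.6620 1.5507]
AᵀP(A−BK) = [1.5507 -0.8626; -0.8626 0.5584]
P' = Q + AᵀP(A−BK) = [9.5507 5.1374; 5.1374 9.5584]
tr(P') = 19.1091


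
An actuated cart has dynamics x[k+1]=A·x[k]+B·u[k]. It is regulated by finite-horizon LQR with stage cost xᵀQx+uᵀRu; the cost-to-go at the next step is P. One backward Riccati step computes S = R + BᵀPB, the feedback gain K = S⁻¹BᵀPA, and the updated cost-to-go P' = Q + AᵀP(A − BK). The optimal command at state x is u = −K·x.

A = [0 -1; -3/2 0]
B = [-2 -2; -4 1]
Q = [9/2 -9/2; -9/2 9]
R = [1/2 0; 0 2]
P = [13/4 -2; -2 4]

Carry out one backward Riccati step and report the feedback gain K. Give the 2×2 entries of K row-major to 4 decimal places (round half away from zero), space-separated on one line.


BᵀP = [1.5000 -12.0000; -8.5000 8.0000]
S = R + BᵀPB = [1/2 0; 0 2] + [45.0000 -15.0000; -15.0000 25.0000] = [45.5000 -15.0000; -15.0000 27.0000]
BᵀPA = [18.0000 -1.5000; -12.0000 8.5000]
K = S⁻¹·BᵀPA = [0.3049 0.0867; -0.2750 0.3630]
A−BK = [0.0598 -0.1006; -0.0052 -0.0162]
AᵀP(A−BK) = [0.2108 -0.2048; -0.2048 0.2947]
P' = Q + AᵀP(A−BK) = [4.7108 -4.7048; -4.7048 9.2947]
tr(P') = 14.0055

0.3049 0.0867 -0.2750 0.3630


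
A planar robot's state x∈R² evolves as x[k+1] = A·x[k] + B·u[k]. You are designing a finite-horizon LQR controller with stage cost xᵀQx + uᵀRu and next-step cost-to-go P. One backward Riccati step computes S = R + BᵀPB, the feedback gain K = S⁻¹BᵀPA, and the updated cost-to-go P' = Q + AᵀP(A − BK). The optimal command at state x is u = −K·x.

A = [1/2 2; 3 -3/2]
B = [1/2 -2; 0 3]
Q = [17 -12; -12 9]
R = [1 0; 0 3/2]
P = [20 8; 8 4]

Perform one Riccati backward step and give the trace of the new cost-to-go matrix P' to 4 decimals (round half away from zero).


45.5462

BᵀP = [10.0000 4.0000; -16.0000 -4.0000]
S = R + BᵀPB = [1 0; 0 3/2] + [5.0000 -8.0000; -8.0000 20.0000] = [6.0000 -8.0000; -8.0000 21.5000]
BᵀPA = [17.0000 14.0000; -20.0000 -26.0000]
K = S⁻¹·BᵀPA = [3.1615 1.4308; 0.2462 -0.6769]
A−BK = [-0.5885 -0.0692; 2.2615 0.5308]
AᵀP(A−BK) = [16.1769 6.1385; 6.1385 3.3692]
P' = Q + AᵀP(A−BK) = [33.1769 -5.8615; -5.8615 12.3692]
tr(P') = 45.5462


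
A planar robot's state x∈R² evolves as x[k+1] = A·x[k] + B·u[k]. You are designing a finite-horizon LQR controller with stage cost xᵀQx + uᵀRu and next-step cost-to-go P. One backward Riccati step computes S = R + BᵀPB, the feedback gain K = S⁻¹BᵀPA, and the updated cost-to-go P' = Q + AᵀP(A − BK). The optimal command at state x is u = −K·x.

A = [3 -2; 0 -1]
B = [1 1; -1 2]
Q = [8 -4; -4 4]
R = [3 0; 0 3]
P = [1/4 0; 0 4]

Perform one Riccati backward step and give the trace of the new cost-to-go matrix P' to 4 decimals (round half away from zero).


BᵀP = [0.2500 -4.0000; 0.2500 8.0000]
S = R + BᵀPB = [3 0; 0 3] + [4.2500 -7.7500; -7.7500 16.2500] = [7.2500 -7.7500; -7.7500 19.2500]
BᵀPA = [0.7500 3.5000; 0.7500 -8.5000]
K = S⁻¹·BᵀPA = [0.2547 0.0189; 0.1415 -0.4340]
A−BK = [2.6038 -1.5849; -0.0283 -0.1132]
AᵀP(A−BK) = [1.9528 -1.1887; -1.1887 1.2453]
P' = Q + AᵀP(A−BK) = [9.9528 -5.1887; -5.1887 5.2453]
tr(P') = 15.1981

15.1981


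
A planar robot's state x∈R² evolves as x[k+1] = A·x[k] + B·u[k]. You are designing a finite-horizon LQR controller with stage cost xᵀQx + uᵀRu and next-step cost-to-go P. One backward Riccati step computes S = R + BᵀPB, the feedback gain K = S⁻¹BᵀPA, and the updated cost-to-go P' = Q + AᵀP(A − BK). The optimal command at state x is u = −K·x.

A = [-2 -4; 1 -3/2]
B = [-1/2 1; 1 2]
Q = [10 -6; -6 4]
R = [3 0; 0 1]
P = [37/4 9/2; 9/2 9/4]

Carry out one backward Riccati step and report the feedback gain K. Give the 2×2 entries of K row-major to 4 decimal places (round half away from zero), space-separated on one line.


BᵀP = [-0.1250 0.0000; 18.2500 9.0000]
S = R + BᵀPB = [3 0; 0 1] + [0.0625 -0.1250; -0.1250 36.2500] = [3.0625 -0.1250; -0.1250 37.2500]
BᵀPA = [0.2500 0.5000; -27.5000 -86.5000]
K = S⁻¹·BᵀPA = [0.0515 0.0685; -0.7381 -2.3219]
A−BK = [-1.2362 -1.6438; 2.4247 3.0753]
AᵀP(A−BK) = [0.9399 2.2551; 2.2551 6.1824]
P' = Q + AᵀP(A−BK) = [10.9399 -3.7449; -3.7449 10.1824]
tr(P') = 21.1222

0.0515 0.0685 -0.7381 -2.3219


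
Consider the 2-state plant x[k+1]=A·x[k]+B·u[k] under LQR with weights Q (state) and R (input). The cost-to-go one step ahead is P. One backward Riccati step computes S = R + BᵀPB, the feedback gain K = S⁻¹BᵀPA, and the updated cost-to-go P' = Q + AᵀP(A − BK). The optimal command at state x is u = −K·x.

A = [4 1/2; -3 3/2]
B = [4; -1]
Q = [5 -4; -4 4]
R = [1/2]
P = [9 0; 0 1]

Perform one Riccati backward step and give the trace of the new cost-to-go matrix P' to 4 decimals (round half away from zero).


16.1134

BᵀP = [36.0000 -1.0000]
S = R + BᵀPB = [1/2] + [145.0000] = [145.5000]
BᵀPA = [147.0000 16.5000]
K = S⁻¹·BᵀPA = [1.0103 0.1134]
A−BK = [-0.0412 0.0464; -1.9897 1.6134]
AᵀP(A−BK) = [4.4845 -3.1701; -3.1701 2.6289]
P' = Q + AᵀP(A−BK) = [9.4845 -7.1701; -7.1701 6.6289]
tr(P') = 16.1134


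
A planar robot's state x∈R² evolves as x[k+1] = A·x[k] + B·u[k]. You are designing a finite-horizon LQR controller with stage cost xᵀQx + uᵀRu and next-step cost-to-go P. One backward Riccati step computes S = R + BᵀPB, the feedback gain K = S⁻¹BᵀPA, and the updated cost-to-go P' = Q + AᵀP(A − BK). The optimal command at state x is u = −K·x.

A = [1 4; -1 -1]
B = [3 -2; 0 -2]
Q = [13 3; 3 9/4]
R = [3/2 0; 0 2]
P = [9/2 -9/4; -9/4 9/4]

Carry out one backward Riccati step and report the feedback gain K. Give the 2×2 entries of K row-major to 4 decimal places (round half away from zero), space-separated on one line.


BᵀP = [13.5000 -6.7500; -4.5000 0.0000]
S = R + BᵀPB = [3/2 0; 0 2] + [40.5000 -13.5000; -13.5000 9.0000] = [42.0000 -13.5000; -13.5000 11.0000]
BᵀPA = [20.2500 60.7500; -4.5000 -18.0000]
K = S⁻¹·BᵀPA = [0.5791 1.5201; 0.3016 0.2292]
A−BK = [-0.1340 -0.1019; -0.3968 -0.5416]
AᵀP(A−BK) = [0.8807 1.7493; 1.7493 4.0295]
P' = Q + AᵀP(A−BK) = [13.8807 4.7493; 4.7493 6.2795]
tr(P') = 20.1602

0.5791 1.5201 0.3016 0.2292


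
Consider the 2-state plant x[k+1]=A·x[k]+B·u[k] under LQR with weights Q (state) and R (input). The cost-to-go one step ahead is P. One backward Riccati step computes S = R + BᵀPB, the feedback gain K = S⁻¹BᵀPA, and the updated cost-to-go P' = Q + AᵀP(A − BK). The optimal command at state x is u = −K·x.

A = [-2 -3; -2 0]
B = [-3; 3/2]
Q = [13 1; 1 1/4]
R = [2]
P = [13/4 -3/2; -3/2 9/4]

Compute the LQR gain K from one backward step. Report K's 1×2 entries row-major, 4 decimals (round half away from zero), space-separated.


0.1656 0.7227

BᵀP = [-12.0000 7.8750]
S = R + BᵀPB = [2] + [47.8125] = [49.8125]
BᵀPA = [8.2500 36.0000]
K = S⁻¹·BᵀPA = [0.1656 0.7227]
A−BK = [-1.5031 -0.8319; -2.2484 -1.0841]
AᵀP(A−BK) = [8.6336 4.5376; 4.5376 3.2324]
P' = Q + AᵀP(A−BK) = [21.6336 5.5376; 5.5376 3.4824]
tr(P') = 25.1161


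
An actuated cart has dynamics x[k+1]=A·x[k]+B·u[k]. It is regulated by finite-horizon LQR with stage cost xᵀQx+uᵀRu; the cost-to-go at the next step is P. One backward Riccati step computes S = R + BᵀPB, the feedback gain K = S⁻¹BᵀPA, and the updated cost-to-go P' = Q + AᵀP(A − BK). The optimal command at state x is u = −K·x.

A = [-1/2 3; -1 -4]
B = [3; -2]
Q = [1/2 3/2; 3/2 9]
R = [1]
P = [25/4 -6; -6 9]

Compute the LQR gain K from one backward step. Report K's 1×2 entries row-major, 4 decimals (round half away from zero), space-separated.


0.1248 1.4297

BᵀP = [30.7500 -36.0000]
S = R + BᵀPB = [1] + [164.2500] = [165.2500]
BᵀPA = [20.6250 236.2500]
K = S⁻¹·BᵀPA = [0.1248 1.4297]
A−BK = [-0.8744 -1.2890; -0.7504 -1.1407]
AᵀP(A−BK) = [1.9883 3.1384; 3.1384 6.4947]
P' = Q + AᵀP(A−BK) = [2.4883 4.6384; 4.6384 15.4947]
tr(P') = 17.9830


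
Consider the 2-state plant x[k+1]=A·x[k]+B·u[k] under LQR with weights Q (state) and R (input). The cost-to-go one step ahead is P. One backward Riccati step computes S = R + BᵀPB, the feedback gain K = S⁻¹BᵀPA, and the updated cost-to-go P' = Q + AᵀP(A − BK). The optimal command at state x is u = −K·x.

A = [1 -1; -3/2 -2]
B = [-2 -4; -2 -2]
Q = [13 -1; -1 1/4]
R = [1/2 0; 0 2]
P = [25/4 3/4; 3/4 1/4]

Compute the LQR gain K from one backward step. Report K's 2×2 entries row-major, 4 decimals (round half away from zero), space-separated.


0.0727 0.4364 -0.2227 0.0636

BᵀP = [-14.0000 -2.0000; -26.5000 -3.5000]
S = R + BᵀPB = [1/2 0; 0 2] + [32.0000 60.0000; 60.0000 113.0000] = [32.5000 60.0000; 60.0000 115.0000]
BᵀPA = [-11.0000 18.0000; -21.2500 33.5000]
K = S⁻¹·BᵀPA = [0.0727 0.4364; -0.2227 0.0636]
A−BK = [0.2545 0.1273; -1.8000 -1.0000]
AᵀP(A−BK) = [0.6295 0.2773; 0.2773 0.2636]
P' = Q + AᵀP(A−BK) = [13.6295 -0.7227; -0.7227 0.5136]
tr(P') = 14.1432
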